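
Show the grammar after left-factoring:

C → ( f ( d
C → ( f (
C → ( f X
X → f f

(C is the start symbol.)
C → ( f C'
C' → ( C''
C'' → d
C'' → ε
C' → X
X → f f

Left-factoring transforms A → αβ₁ | αβ₂ into A → αA' and A' → β₁ | β₂
(α is the longest common prefix among the alternatives). Repeat until
no nonterminal has two alternatives with a common prefix.

Round 1: C has alternatives sharing prefix '( f'. Introduce C': C → ( f C'
  Add: C' → ( d
  Add: C' → (
  Add: C' → X

Round 2: C' has alternatives sharing prefix '('. Introduce C'': C' → ( C''
  Add: C'' → d
  Add: C'' → ε

No remaining common prefixes — done.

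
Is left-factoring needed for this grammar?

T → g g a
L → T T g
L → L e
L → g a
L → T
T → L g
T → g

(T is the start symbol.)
Left-factoring is needed when two productions for the same non-terminal
share a common prefix on the right-hand side.

Productions for T:
  T → g g a
  T → L g
  T → g
Productions for L:
  L → T T g
  L → L e
  L → g a
  L → T

Found common prefix 'g' in productions for T
Found common prefix 'T' in productions for L

Answer: Yes, T has productions with common prefix 'g'; L has productions with common prefix 'T'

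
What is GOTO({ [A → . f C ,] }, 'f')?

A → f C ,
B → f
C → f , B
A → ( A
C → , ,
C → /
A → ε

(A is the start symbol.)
{ [A → f . C ,], [C → . , ,], [C → . /], [C → . f , B] }

GOTO(I, 'f') = CLOSURE({ [A → αX.β] : [A → α.Xβ] ∈ I, X = 'f' })

Items with dot before 'f', with the dot advanced:
  [A → . f C ,] → [A → f . C ,]
Closure of the advanced items:
  [A → f . C ,] has the dot before C: add [C → . f , B], [C → . , ,], [C → . /]

GOTO = { [A → f . C ,], [C → . , ,], [C → . /], [C → . f , B] }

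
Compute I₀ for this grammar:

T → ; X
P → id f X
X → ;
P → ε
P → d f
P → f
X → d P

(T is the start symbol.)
{ [T → . ; X], [T' → . T] }

First, augment the grammar with T' → T
I₀ = CLOSURE({ [T' → . T] }):
  [T' → . T] has the dot before T: add [T → . ; X]
No further items can be added.

I₀ = { [T → . ; X], [T' → . T] }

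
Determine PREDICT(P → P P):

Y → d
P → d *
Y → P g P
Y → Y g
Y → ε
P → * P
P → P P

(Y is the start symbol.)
PREDICT(P → P P) = (FIRST(RHS) \ {ε}) ∪ (FOLLOW(P) if ε ∈ FIRST(RHS), i.e. RHS ⇒* ε)
FIRST(P) = { '*', 'd' }
FIRST(P P) = { '*', 'd' }
ε ∉ FIRST(P P), so FOLLOW(P) is not added.
PREDICT(P → P P) = { '*', 'd' }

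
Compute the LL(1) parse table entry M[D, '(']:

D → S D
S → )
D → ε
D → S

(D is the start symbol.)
To find M[D, '('], we find productions for D where '(' is in the predict set (PREDICT(N → α) = (FIRST(α) \ {ε}) ∪ (FOLLOW(N) if α ⇒* ε)).

Relevant sets:
  FIRST(S) = { ')' }
  FOLLOW(D) = { $ }

D → S D: PREDICT = { ')' }
D → ε: PREDICT = { $ }
D → S: PREDICT = { ')' }

M[D, '('] is empty (no production applies)

Answer: Empty (error entry)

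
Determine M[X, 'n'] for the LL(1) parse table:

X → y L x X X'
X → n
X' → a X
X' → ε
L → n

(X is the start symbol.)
To find M[X, 'n'], we find productions for X where 'n' is in the predict set (PREDICT(N → α) = (FIRST(α) \ {ε}) ∪ (FOLLOW(N) if α ⇒* ε)).

X → y L x X X': PREDICT = { 'y' }
X → n: PREDICT = { 'n' }
  'n' is in predict set, so this production goes in M[X, 'n']

M[X, 'n'] = X → n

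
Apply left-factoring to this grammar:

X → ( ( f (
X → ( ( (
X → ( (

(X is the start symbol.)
Left-factoring transforms A → αβ₁ | αβ₂ into A → αA' and A' → β₁ | β₂
(α is the longest common prefix among the alternatives). Repeat until
no nonterminal has two alternatives with a common prefix.

Round 1: X has alternatives sharing prefix '( ('. Introduce X': X → ( ( X'
  Add: X' → f (
  Add: X' → (
  Add: X' → ε

No remaining common prefixes — done.

Resulting grammar:
X → ( ( X'
X' → f (
X' → (
X' → ε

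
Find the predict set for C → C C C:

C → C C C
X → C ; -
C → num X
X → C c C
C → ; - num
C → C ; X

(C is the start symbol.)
PREDICT(C → C C C) = (FIRST(RHS) \ {ε}) ∪ (FOLLOW(C) if ε ∈ FIRST(RHS), i.e. RHS ⇒* ε)
FIRST(C) = { ';', 'num' }
FIRST(C C C) = { ';', 'num' }
ε ∉ FIRST(C C C), so FOLLOW(C) is not added.
PREDICT(C → C C C) = { ';', 'num' }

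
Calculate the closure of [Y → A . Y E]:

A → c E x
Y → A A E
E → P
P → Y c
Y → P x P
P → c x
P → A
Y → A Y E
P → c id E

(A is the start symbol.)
To compute CLOSURE, for each item [A → α.Bβ] where B is a non-terminal, add [B → .γ] for all productions B → γ; repeat for the newly added items until nothing changes.

Start with: [Y → A . Y E]
  [Y → A . Y E] has the dot before Y: add [Y → . A A E], [Y → . P x P], [Y → . A Y E]
  [Y → . A A E] has the dot before A: add [A → . c E x]
  [Y → . P x P] has the dot before P: add [P → . Y c], [P → . c x], [P → . A], [P → . c id E]
No further items can be added.

CLOSURE = { [A → . c E x], [P → . A], [P → . Y c], [P → . c id E], [P → . c x], [Y → . A A E], [Y → . A Y E], [Y → . P x P], [Y → A . Y E] }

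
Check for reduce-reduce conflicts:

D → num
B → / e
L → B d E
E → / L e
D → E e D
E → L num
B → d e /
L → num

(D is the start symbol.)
Augment with D' → D and build the canonical LR(0) collection (I0 = CLOSURE({[D' → . D]}), then GOTO on every symbol after a dot until no new states appear). It has 20 states:
  I0: { [B → . / e], [B → . d e /], [D → . E e D], [D → . num], [D' → . D], [E → . / L e], [E → . L num], [L → . B d E], [L → . num] }  — shift
  I1: { [B → . / e], [B → . d e /], [B → / . e], [E → / . L e], [L → . B d E], [L → . num] }  — shift
  I2: { [L → B . d E] }  — shift
  I3: { [D' → D .] }  — accept
  I4: { [D → E . e D] }  — shift
  I5: { [E → L . num] }  — shift
  I6: { [B → d . e /] }  — shift
  I7: { [D → num .], [L → num .] }  — 2 reduces
  I8: { [B → d e . /] }  — shift
  I9: { [B → d e / .] }  — reduce
  I10: { [E → L num .] }  — reduce
  I11: { [B → . / e], [B → . d e /], [D → . E e D], [D → . num], [D → E e . D], [E → . / L e], [E → . L num], [L → . B d E], [L → . num] }  — shift
  I12: { [D → E e D .] }  — reduce
  I13: { [B → . / e], [B → . d e /], [E → . / L e], [E → . L num], [L → . B d E], [L → . num], [L → B d . E] }  — shift
  I14: { [L → B d E .] }  — reduce
  I15: { [L → num .] }  — reduce
  I16: { [B → / . e] }  — shift
  I17: { [E → / L . e] }  — shift
  I18: { [B → / e .] }  — reduce
  I19: { [E → / L e .] }  — reduce

I7 contains complete items [D → num .], [L → num .] — reduce-reduce conflict.

Answer: Yes — I7: [D → num .] vs [L → num .]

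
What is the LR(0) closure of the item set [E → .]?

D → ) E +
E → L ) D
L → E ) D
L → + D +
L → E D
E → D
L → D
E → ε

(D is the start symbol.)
{ [E → .] }

To compute CLOSURE, for each item [A → α.Bβ] where B is a non-terminal, add [B → .γ] for all productions B → γ; repeat for the newly added items until nothing changes.

Start with: [E → .]
The dot is at the end, so nothing is added.

CLOSURE = { [E → .] }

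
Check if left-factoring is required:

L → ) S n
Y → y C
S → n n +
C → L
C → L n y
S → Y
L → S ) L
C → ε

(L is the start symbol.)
Left-factoring is needed when two productions for the same non-terminal
share a common prefix on the right-hand side.

Productions for L:
  L → ) S n
  L → S ) L
Productions for S:
  S → n n +
  S → Y
Productions for C:
  C → L
  C → L n y
  C → ε

Found common prefix 'L' in productions for C

Answer: Yes, C has productions with common prefix 'L'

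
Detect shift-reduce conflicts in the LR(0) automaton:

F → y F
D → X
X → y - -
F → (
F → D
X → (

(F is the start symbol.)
No shift-reduce conflicts

A shift-reduce conflict occurs when an LR(0) state has both:
  - a complete (reduce) item [A → α .] (dot at the end), and
  - a shift item [B → β . c γ] (dot before a terminal).

Augment with F' → F and build the canonical LR(0) collection (I0 = CLOSURE({[F' → . F]}), then GOTO on every symbol after a dot until no new states appear). It has 9 states:
  I0: { [D → . X], [F → . (], [F → . D], [F → . y F], [F' → . F], [X → . (], [X → . y - -] }  — shift
  I1: { [F → ( .], [X → ( .] }  — 2 reduces
  I2: { [F → D .] }  — reduce
  I3: { [F' → F .] }  — accept
  I4: { [D → X .] }  — reduce
  I5: { [D → . X], [F → . (], [F → . D], [F → . y F], [F → y . F], [X → . (], [X → . y - -], [X → y . - -] }  — shift
  I6: { [X → y - . -] }  — shift
  I7: { [F → y F .] }  — reduce
  I8: { [X → y - - .] }  — reduce

No state contains both a complete item and a shift item.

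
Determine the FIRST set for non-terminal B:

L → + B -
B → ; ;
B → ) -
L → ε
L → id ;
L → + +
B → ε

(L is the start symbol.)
{ ')', ';', ε }

To compute FIRST(B), examine every production with B on the left-hand side, reading each right-hand side left to right until a non-nullable symbol is reached.

From B → ; ;:
  - ';' is a terminal: add ';' and stop
From B → ) -:
  - ')' is a terminal: add ')' and stop
From B → ε:
  - ε-production, so ε ∈ FIRST(B)

Collecting: FIRST(B) = { ')', ';', ε }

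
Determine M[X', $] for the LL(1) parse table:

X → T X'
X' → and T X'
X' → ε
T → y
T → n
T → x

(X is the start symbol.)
To find M[X', $], we find productions for X' where $ is in the predict set (PREDICT(N → α) = (FIRST(α) \ {ε}) ∪ (FOLLOW(N) if α ⇒* ε)).

Relevant sets:
  FOLLOW(X') = { $ }

X' → and T X': PREDICT = { 'and' }
X' → ε: PREDICT = { $ }
  $ is in predict set, so this production goes in M[X', $]

M[X', $] = X' → ε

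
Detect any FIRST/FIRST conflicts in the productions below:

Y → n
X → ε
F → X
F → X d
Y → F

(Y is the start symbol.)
No FIRST/FIRST conflicts.

A FIRST/FIRST conflict occurs when two productions N → α and N → β for the same non-terminal have FIRST(α) ∩ FIRST(β) ≠ ∅ (with ε ∈ FIRST of a nullable right-hand side, so two nullable alternatives also conflict).

FIRST sets of the non-terminals at (or reachable through a nullable prefix from) the front of some alternative:
  FIRST(F) = { 'd', ε }
  FIRST(X) = { ε }

Productions for Y:
  Y → n: FIRST = { 'n' }
  Y → F: FIRST = { 'd', ε }
Productions for F:
  F → X: FIRST = { ε }
  F → X d: FIRST = { 'd' }
X has only one production, so no FIRST/FIRST conflict is possible there.

All alternatives of each non-terminal have pairwise disjoint FIRST sets.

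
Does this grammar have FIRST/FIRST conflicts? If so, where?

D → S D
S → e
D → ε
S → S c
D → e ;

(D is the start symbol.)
Yes. D → S D / D → e ';' on { 'e' }; S → e / S → S c on { 'e' }

A FIRST/FIRST conflict occurs when two productions N → α and N → β for the same non-terminal have FIRST(α) ∩ FIRST(β) ≠ ∅ (with ε ∈ FIRST of a nullable right-hand side, so two nullable alternatives also conflict).

FIRST sets of the non-terminals at (or reachable through a nullable prefix from) the front of some alternative:
  FIRST(S) = { 'e' }

Productions for D:
  D → S D: FIRST = { 'e' }
  D → ε: FIRST = { ε }
  D → e ;: FIRST = { 'e' }
Productions for S:
  S → e: FIRST = { 'e' }
  S → S c: FIRST = { 'e' }

Conflict for D: D → S D and D → e ;
  Overlap: { 'e' }
Conflict for S: S → e and S → S c
  Overlap: { 'e' }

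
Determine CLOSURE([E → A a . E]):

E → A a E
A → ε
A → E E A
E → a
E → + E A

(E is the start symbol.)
To compute CLOSURE, for each item [A → α.Bβ] where B is a non-terminal, add [B → .γ] for all productions B → γ; repeat for the newly added items until nothing changes.

Start with: [E → A a . E]
  [E → A a . E] has the dot before E: add [E → . A a E], [E → . a], [E → . + E A]
  [E → . A a E] has the dot before A: add [A → .], [A → . E E A]
No further items can be added.

CLOSURE = { [A → . E E A], [A → .], [E → . + E A], [E → . A a E], [E → . a], [E → A a . E] }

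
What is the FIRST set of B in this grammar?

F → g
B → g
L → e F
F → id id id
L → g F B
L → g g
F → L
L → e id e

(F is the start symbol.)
To compute FIRST(B), examine every production with B on the left-hand side, reading each right-hand side left to right until a non-nullable symbol is reached.

From B → g:
  - g is a terminal: add 'g' and stop

Collecting: FIRST(B) = { 'g' }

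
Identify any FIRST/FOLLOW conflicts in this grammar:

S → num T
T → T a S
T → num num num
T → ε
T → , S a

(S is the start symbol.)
Yes. T → T a S with FOLLOW(T) on { 'a' }

Nullable non-terminals: T.
FIRST sets used below: FIRST(T) = { ',', 'a', 'num', ε }

T: nullable alternative(s) T → ε; FOLLOW(T) = { $, 'a' }
  T → T a S: FIRST \ {ε} = { ',', 'a', 'num' } — overlaps FOLLOW(T) on { 'a' }: CONFLICT
  T → num num num: FIRST \ {ε} = { 'num' } — disjoint from FOLLOW(T)
  T → ε: FIRST \ {ε} = { } — this is the only nullable alternative, skip
  T → , S a: FIRST \ {ε} = { ',' } — disjoint from FOLLOW(T)

S has no nullable alternative, so no FIRST/FOLLOW check is needed there.

So the grammar has 1 FIRST/FOLLOW conflict (marked CONFLICT above).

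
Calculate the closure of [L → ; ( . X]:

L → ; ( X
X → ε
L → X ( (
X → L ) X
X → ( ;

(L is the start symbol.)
{ [L → . ; ( X], [L → . X ( (], [L → ; ( . X], [X → . ( ;], [X → . L ) X], [X → .] }

Start with: [L → ; ( . X]
  [L → ; ( . X] has the dot before X: add [X → .], [X → . L ) X], [X → . ( ;]
  [X → . L ) X] has the dot before L: add [L → . ; ( X], [L → . X ( (]
No further items can be added.

CLOSURE = { [L → . ; ( X], [L → . X ( (], [L → ; ( . X], [X → . ( ;], [X → . L ) X], [X → .] }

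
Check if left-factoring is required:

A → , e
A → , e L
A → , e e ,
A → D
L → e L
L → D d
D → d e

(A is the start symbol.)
Left-factoring is needed when two productions for the same non-terminal
share a common prefix on the right-hand side.

Productions for A:
  A → , e
  A → , e L
  A → , e e ,
  A → D
Productions for L:
  L → e L
  L → D d

Found common prefix ', e' in productions for A

Answer: Yes, A has productions with common prefix ', e'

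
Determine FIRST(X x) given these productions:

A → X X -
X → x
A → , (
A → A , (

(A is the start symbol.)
{ 'x' }

FIRST sets of the non-terminals involved (from the grammar, by fixed-point iteration):
  FIRST(X) = { 'x' }

To compute FIRST(X x), process the symbols left to right:
Symbol X is a non-terminal. Add FIRST(X) \ {ε} = { 'x' }
X is not nullable (ε ∉ FIRST(X)), so stop here.
FIRST(X x) = { 'x' }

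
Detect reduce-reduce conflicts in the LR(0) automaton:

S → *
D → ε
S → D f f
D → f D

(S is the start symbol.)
A reduce-reduce conflict occurs when an LR(0) state has two complete items [A → α .] and [B → β .] — both call for a reduction, and with no lookahead the parser cannot choose between them.

Augment with S' → S and build the canonical LR(0) collection (I0 = CLOSURE({[S' → . S]}), then GOTO on every symbol after a dot until no new states appear). It has 8 states:
  I0: { [D → . f D], [D → .], [S → . *], [S → . D f f], [S' → . S] }  — shift, reduce
  I1: { [S → * .] }  — reduce
  I2: { [S → D . f f] }  — shift
  I3: { [S' → S .] }  — accept
  I4: { [D → . f D], [D → .], [D → f . D] }  — shift, reduce
  I5: { [D → f D .] }  — reduce
  I6: { [S → D f . f] }  — shift
  I7: { [S → D f f .] }  — reduce

No state contains more than one complete item.

Answer: No reduce-reduce conflicts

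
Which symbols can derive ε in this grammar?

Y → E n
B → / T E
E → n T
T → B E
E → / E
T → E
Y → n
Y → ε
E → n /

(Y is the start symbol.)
A non-terminal is nullable if it can derive ε (the empty string): either it has an ε-production, or it has a production whose right-hand side consists entirely of nullable non-terminals.

ε-productions: Y → ε
So Y is immediately nullable.
No further non-terminal can be added: every production for the remaining non-terminals contains a terminal or a non-nullable non-terminal.
Nullable = { 'Y' }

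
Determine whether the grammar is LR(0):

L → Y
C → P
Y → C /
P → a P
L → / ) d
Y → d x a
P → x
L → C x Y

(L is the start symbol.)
Yes, the grammar is LR(0)

Augment with L' → L and build the canonical LR(0) collection (I0 = CLOSURE({[L' → . L]}), then GOTO on every symbol after a dot until no new states appear). It has 18 states:
  I0: { [C → . P], [L → . / ) d], [L → . C x Y], [L → . Y], [L' → . L], [P → . a P], [P → . x], [Y → . C /], [Y → . d x a] }  — shift
  I1: { [L → / . ) d] }  — shift
  I2: { [L → C . x Y], [Y → C . /] }  — shift
  I3: { [L' → L .] }  — accept
  I4: { [C → P .] }  — reduce
  I5: { [L → Y .] }  — reduce
  I6: { [P → . a P], [P → . x], [P → a . P] }  — shift
  I7: { [Y → d . x a] }  — shift
  I8: { [P → x .] }  — reduce
  I9: { [Y → d x . a] }  — shift
  I10: { [Y → d x a .] }  — reduce
  I11: { [P → a P .] }  — reduce
  I12: { [Y → C / .] }  — reduce
  I13: { [C → . P], [L → C x . Y], [P → . a P], [P → . x], [Y → . C /], [Y → . d x a] }  — shift
  I14: { [Y → C . /] }  — shift
  I15: { [L → C x Y .] }  — reduce
  I16: { [L → / ) . d] }  — shift
  I17: { [L → / ) d .] }  — reduce

Every state is either a pure shift/goto state or contains exactly one complete item and nothing to shift — no conflicts. The grammar is LR(0).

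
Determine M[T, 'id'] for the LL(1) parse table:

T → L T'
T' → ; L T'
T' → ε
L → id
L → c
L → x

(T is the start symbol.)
T → L T'

To find M[T, 'id'], we find productions for T where 'id' is in the predict set (PREDICT(N → α) = (FIRST(α) \ {ε}) ∪ (FOLLOW(N) if α ⇒* ε)).

Relevant sets:
  FIRST(L) = { 'c', 'id', 'x' }

T → L T': PREDICT = { 'c', 'id', 'x' }
  'id' is in predict set, so this production goes in M[T, 'id']

M[T, 'id'] = T → L T'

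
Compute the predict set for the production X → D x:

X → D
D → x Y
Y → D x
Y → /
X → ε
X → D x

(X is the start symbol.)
{ 'x' }

PREDICT(X → D x) = (FIRST(RHS) \ {ε}) ∪ (FOLLOW(X) if ε ∈ FIRST(RHS), i.e. RHS ⇒* ε)
FIRST(D) = { 'x' }
FIRST(D x) = { 'x' }
ε ∉ FIRST(D x), so FOLLOW(X) is not added.
PREDICT(X → D x) = { 'x' }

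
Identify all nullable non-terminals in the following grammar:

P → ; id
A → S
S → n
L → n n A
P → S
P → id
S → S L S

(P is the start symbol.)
None

A non-terminal is nullable if it can derive ε (the empty string): either it has an ε-production, or it has a production whose right-hand side consists entirely of nullable non-terminals.

There are no ε-productions, so no non-terminal can derive ε.
No non-terminals are nullable.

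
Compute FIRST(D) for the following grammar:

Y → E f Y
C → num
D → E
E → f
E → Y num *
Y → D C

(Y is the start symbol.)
{ 'f' }

To compute FIRST(D), examine every production with D on the left-hand side, reading each right-hand side left to right until a non-nullable symbol is reached.

FIRST sets of the other non-terminals involved (by the same procedure, iterated to a fixed point):
  FIRST(E) = { 'f' }

From D → E:
  - E is a non-terminal: add FIRST(E) \ {ε} = { 'f' }
    E is not nullable, so stop

Collecting: FIRST(D) = { 'f' }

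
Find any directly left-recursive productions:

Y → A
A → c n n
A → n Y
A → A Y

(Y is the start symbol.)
Yes, A is left-recursive

Direct left recursion occurs when N → N α for some non-terminal N (the right-hand side begins with the left-hand side itself).

Y → A: starts with A
A → c n n: starts with c
A → n Y: starts with n
A → A Y: LEFT RECURSIVE (starts with A)

The grammar has direct left recursion on: A.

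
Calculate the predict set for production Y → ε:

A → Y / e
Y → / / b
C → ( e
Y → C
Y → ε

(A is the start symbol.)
{ '/' }

PREDICT(Y → ε) = (FIRST(RHS) \ {ε}) ∪ (FOLLOW(Y) if ε ∈ FIRST(RHS), i.e. RHS ⇒* ε)
The right-hand side is ε (FIRST(ε) = { ε }), so the predict set is FOLLOW(Y) = { '/' }
PREDICT(Y → ε) = { '/' }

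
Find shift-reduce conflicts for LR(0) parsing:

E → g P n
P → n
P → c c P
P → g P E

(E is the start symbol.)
No shift-reduce conflicts

A shift-reduce conflict occurs when an LR(0) state has both:
  - a complete (reduce) item [A → α .] (dot at the end), and
  - a shift item [B → β . c γ] (dot before a terminal).

Augment with E' → E and build the canonical LR(0) collection (I0 = CLOSURE({[E' → . E]}), then GOTO on every symbol after a dot until no new states appear). It has 12 states:
  I0: { [E → . g P n], [E' → . E] }  — shift
  I1: { [E' → E .] }  — accept
  I2: { [E → g . P n], [P → . c c P], [P → . g P E], [P → . n] }  — shift
  I3: { [E → g P . n] }  — shift
  I4: { [P → c . c P] }  — shift
  I5: { [P → . c c P], [P → . g P E], [P → . n], [P → g . P E] }  — shift
  I6: { [P → n .] }  — reduce
  I7: { [E → . g P n], [P → g P . E] }  — shift
  I8: { [P → g P E .] }  — reduce
  I9: { [P → . c c P], [P → . g P E], [P → . n], [P → c c . P] }  — shift
  I10: { [P → c c P .] }  — reduce
  I11: { [E → g P n .] }  — reduce

No state contains both a complete item and a shift item.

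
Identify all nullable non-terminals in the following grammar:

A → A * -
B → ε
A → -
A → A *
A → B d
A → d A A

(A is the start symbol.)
ε-productions: B → ε
So B is immediately nullable.
No further non-terminal can be added: every production for the remaining non-terminals contains a terminal or a non-nullable non-terminal.
Nullable = { 'B' }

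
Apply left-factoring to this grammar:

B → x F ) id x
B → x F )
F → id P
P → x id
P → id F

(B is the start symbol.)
B → x F ) B'
B' → id x
B' → ε
F → id P
P → x id
P → id F

Left-factoring transforms A → αβ₁ | αβ₂ into A → αA' and A' → β₁ | β₂
(α is the longest common prefix among the alternatives). Repeat until
no nonterminal has two alternatives with a common prefix.

Round 1: B has alternatives sharing prefix 'x F )'. Introduce B': B → x F ) B'
  Add: B' → id x
  Add: B' → ε

No remaining common prefixes — done.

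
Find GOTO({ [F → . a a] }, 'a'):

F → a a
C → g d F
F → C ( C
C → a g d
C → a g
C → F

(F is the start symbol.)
GOTO(I, 'a') = CLOSURE({ [A → αX.β] : [A → α.Xβ] ∈ I, X = 'a' })

Items with dot before 'a', with the dot advanced:
  [F → . a a] → [F → a . a]
Closure adds nothing (no advanced item has the dot before a non-terminal).

GOTO = { [F → a . a] }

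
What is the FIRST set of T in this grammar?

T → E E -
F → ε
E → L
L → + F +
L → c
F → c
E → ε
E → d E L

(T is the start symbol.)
To compute FIRST(T), examine every production with T on the left-hand side, reading each right-hand side left to right until a non-nullable symbol is reached.

FIRST sets of the other non-terminals involved (by the same procedure, iterated to a fixed point):
  FIRST(E) = { '+', 'c', 'd', ε }

From T → E E -:
  - E is a non-terminal: add FIRST(E) \ {ε} = { '+', 'c', 'd' }
    E is nullable, so continue to the next symbol
  - E is a non-terminal: add FIRST(E) \ {ε} = { '+', 'c', 'd' }
    E is nullable, so continue to the next symbol
  - '-' is a terminal: add '-' and stop

Collecting: FIRST(T) = { '+', '-', 'c', 'd' }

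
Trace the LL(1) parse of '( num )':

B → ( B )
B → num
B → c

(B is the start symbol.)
Stack is shown with the top on the left.

Stack    Input      Action
--------------------------
B $      ( num ) $  output B → ( B )
( B ) $  ( num ) $  match '('
B ) $    num ) $    output B → num
num ) $  num ) $    match 'num'
) $      ) $        match ')'
$        $          accept

The string is accepted.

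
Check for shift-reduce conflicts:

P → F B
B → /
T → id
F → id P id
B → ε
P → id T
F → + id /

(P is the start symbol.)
A shift-reduce conflict occurs when an LR(0) state has both:
  - a complete (reduce) item [A → α .] (dot at the end), and
  - a shift item [B → β . c γ] (dot before a terminal).

Augment with P' → P and build the canonical LR(0) collection (I0 = CLOSURE({[P' → . P]}), then GOTO on every symbol after a dot until no new states appear). It has 13 states:
  I0: { [F → . + id /], [F → . id P id], [P → . F B], [P → . id T], [P' → . P] }  — shift
  I1: { [F → + . id /] }  — shift
  I2: { [B → . /], [B → .], [P → F . B] }  — shift, reduce
  I3: { [P' → P .] }  — accept
  I4: { [F → . + id /], [F → . id P id], [F → id . P id], [P → . F B], [P → . id T], [P → id . T], [T → . id] }  — shift
  I5: { [F → id P . id] }  — shift
  I6: { [P → id T .] }  — reduce
  I7: { [F → . + id /], [F → . id P id], [F → id . P id], [P → . F B], [P → . id T], [P → id . T], [T → . id], [T → id .] }  — shift, reduce
  I8: { [F → id P id .] }  — reduce
  I9: { [B → / .] }  — reduce
  I10: { [P → F B .] }  — reduce
  I11: { [F → + id . /] }  — shift
  I12: { [F → + id / .] }  — reduce

I2 contains reduce item [B → .] and shift item [B → . /] — shift-reduce conflict.
I7 contains reduce item [T → id .] and shift items [F → . + id /], [F → . id P id], [P → . id T], [T → . id] — shift-reduce conflict.

Answer: Yes — I2: [B → .] vs [B → . /]; I7: [T → id .] vs [F → . + id /]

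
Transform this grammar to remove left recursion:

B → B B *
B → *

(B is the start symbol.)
B is directly left-recursive. The standard transformation for
  A → A α₁ | ... | A α_m | β₁ | ... | β_n
is
  A  → β₁ A' | ... | β_n A'
  A' → α₁ A' | ... | α_m A' | ε

B → * becomes B → * B'
B → B B * becomes B' → B * B'
Add B' → ε

Resulting grammar:
B → * B'
B' → B * B'
B' → ε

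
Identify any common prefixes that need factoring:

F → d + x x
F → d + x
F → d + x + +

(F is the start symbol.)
Left-factoring is needed when two productions for the same non-terminal
share a common prefix on the right-hand side.

Productions for F:
  F → d + x x
  F → d + x
  F → d + x + +

Found common prefix 'd + x' in productions for F

Answer: Yes, F has productions with common prefix 'd + x'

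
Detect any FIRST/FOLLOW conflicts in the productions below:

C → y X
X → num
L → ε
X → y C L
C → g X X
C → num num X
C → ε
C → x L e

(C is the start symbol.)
Nullable non-terminals: C, L.

C: nullable alternative(s) C → ε; FOLLOW(C) = { $, 'num', 'y' }
  C → y X: FIRST \ {ε} = { 'y' } — overlaps FOLLOW(C) on { 'y' }: CONFLICT
  C → g X X: FIRST \ {ε} = { 'g' } — disjoint from FOLLOW(C)
  C → num num X: FIRST \ {ε} = { 'num' } — overlaps FOLLOW(C) on { 'num' }: CONFLICT
  C → ε: FIRST \ {ε} = { } — this is the only nullable alternative, skip
  C → x L e: FIRST \ {ε} = { 'x' } — disjoint from FOLLOW(C)
L has a nullable alternative but only one production, so nothing to check.

X has no nullable alternative, so no FIRST/FOLLOW check is needed there.

So the grammar has 2 FIRST/FOLLOW conflicts (marked CONFLICT above).

Answer: Yes. C → y X with FOLLOW(C) on { 'y' }; C → num num X with FOLLOW(C) on { 'num' }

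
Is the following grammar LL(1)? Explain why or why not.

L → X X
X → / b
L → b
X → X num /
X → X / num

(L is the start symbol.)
No. Predict set conflict for X: { '/' }

A grammar is LL(1) if for each non-terminal N with multiple productions, the predict sets of those productions are pairwise disjoint, where PREDICT(N → α) = (FIRST(α) \ {ε}) ∪ (FOLLOW(N) if α ⇒* ε).

Relevant sets:
  FIRST(X) = { '/' }

For L:
  PREDICT(L → X X) = { '/' }
  PREDICT(L → b) = { 'b' }
For X:
  PREDICT(X → '/' b) = { '/' }
  PREDICT(X → X num '/') = { '/' }
  PREDICT(X → X '/' num) = { '/' }

Conflict found: Predict set conflict for X: { '/' }
The grammar is NOT LL(1).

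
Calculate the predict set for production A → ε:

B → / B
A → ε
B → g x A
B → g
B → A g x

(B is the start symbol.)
{ $, 'g' }

PREDICT(A → ε) = (FIRST(RHS) \ {ε}) ∪ (FOLLOW(A) if ε ∈ FIRST(RHS), i.e. RHS ⇒* ε)
The right-hand side is ε (FIRST(ε) = { ε }), so the predict set is FOLLOW(A) = { $, 'g' }
PREDICT(A → ε) = { $, 'g' }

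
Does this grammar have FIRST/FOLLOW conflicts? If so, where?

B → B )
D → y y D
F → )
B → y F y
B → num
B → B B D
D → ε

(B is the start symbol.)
Nullable non-terminals: D.

D: nullable alternative(s) D → ε; FOLLOW(D) = { $, ')', 'num', 'y' }
  D → y y D: FIRST \ {ε} = { 'y' } — overlaps FOLLOW(D) on { 'y' }: CONFLICT
  D → ε: FIRST \ {ε} = { } — this is the only nullable alternative, skip

B, F have no nullable alternative, so no FIRST/FOLLOW check is needed there.

So the grammar has 1 FIRST/FOLLOW conflict (marked CONFLICT above).

Answer: Yes. D → y y D with FOLLOW(D) on { 'y' }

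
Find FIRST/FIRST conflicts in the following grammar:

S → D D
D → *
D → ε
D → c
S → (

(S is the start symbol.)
A FIRST/FIRST conflict occurs when two productions N → α and N → β for the same non-terminal have FIRST(α) ∩ FIRST(β) ≠ ∅ (with ε ∈ FIRST of a nullable right-hand side, so two nullable alternatives also conflict).

FIRST sets of the non-terminals at (or reachable through a nullable prefix from) the front of some alternative:
  FIRST(D) = { '*', 'c', ε }

Productions for S:
  S → D D: FIRST = { '*', 'c', ε }
  S → (: FIRST = { '(' }
Productions for D:
  D → *: FIRST = { '*' }
  D → ε: FIRST = { ε }
  D → c: FIRST = { 'c' }

All alternatives of each non-terminal have pairwise disjoint FIRST sets.

Answer: No FIRST/FIRST conflicts.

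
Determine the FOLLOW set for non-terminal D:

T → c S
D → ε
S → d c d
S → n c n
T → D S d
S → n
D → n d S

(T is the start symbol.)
{ 'd', 'n' }

In T → D S d: D is followed by S d, add FIRST(S d) \ {ε} = { 'd', 'n' }

Taking the union: FOLLOW(D) = { 'd', 'n' }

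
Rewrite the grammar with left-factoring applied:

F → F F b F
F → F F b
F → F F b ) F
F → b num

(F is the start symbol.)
F → F F b F'
F' → F
F' → ε
F' → ) F
F → b num

Left-factoring transforms A → αβ₁ | αβ₂ into A → αA' and A' → β₁ | β₂
(α is the longest common prefix among the alternatives). Repeat until
no nonterminal has two alternatives with a common prefix.

Round 1: F has alternatives sharing prefix 'F F b'. Introduce F': F → F F b F'
  Add: F' → F
  Add: F' → ε
  Add: F' → ) F

No remaining common prefixes — done.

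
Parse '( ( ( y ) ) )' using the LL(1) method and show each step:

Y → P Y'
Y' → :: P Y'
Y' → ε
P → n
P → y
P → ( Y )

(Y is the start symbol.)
LL(1) parsing maintains a stack (initially the start symbol over $) and the input. At each step: if the stack top is a terminal, match it against the current input token; if it is a non-terminal N, replace it with the RHS of M[N, lookahead] (the unique production whose predict set contains the lookahead).

Stack is shown with the top on the left.

Stack                  Input            Action
----------------------------------------------
Y $                    ( ( ( y ) ) ) $  output Y → P Y'
P Y' $                 ( ( ( y ) ) ) $  output P → ( Y )
( Y ) Y' $             ( ( ( y ) ) ) $  match '('
Y ) Y' $               ( ( y ) ) ) $    output Y → P Y'
P Y' ) Y' $            ( ( y ) ) ) $    output P → ( Y )
( Y ) Y' ) Y' $        ( ( y ) ) ) $    match '('
Y ) Y' ) Y' $          ( y ) ) ) $      output Y → P Y'
P Y' ) Y' ) Y' $       ( y ) ) ) $      output P → ( Y )
( Y ) Y' ) Y' ) Y' $   ( y ) ) ) $      match '('
Y ) Y' ) Y' ) Y' $     y ) ) ) $        output Y → P Y'
P Y' ) Y' ) Y' ) Y' $  y ) ) ) $        output P → y
y Y' ) Y' ) Y' ) Y' $  y ) ) ) $        match 'y'
Y' ) Y' ) Y' ) Y' $    ) ) ) $          output Y' → ε
) Y' ) Y' ) Y' $       ) ) ) $          match ')'
Y' ) Y' ) Y' $         ) ) $            output Y' → ε
) Y' ) Y' $            ) ) $            match ')'
Y' ) Y' $              ) $              output Y' → ε
) Y' $                 ) $              match ')'
Y' $                   $                output Y' → ε
$                      $                accept

The string is accepted.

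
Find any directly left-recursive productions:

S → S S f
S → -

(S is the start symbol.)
Yes, S is left-recursive

Direct left recursion occurs when N → N α for some non-terminal N (the right-hand side begins with the left-hand side itself).

S → S S f: LEFT RECURSIVE (starts with S)
S → -: starts with '-'

The grammar has direct left recursion on: S.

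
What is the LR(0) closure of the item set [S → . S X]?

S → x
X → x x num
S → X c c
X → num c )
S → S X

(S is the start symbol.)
{ [S → . S X], [S → . X c c], [S → . x], [X → . num c )], [X → . x x num] }

To compute CLOSURE, for each item [A → α.Bβ] where B is a non-terminal, add [B → .γ] for all productions B → γ; repeat for the newly added items until nothing changes.

Start with: [S → . S X]
  [S → . S X] has the dot before S: add [S → . x], [S → . X c c]
  [S → . X c c] has the dot before X: add [X → . x x num], [X → . num c )]
No further items can be added.

CLOSURE = { [S → . S X], [S → . X c c], [S → . x], [X → . num c )], [X → . x x num] }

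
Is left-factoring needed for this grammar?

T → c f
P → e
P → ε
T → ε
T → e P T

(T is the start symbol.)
No, left-factoring is not needed

Left-factoring is needed when two productions for the same non-terminal
share a common prefix on the right-hand side.

Productions for T:
  T → c f
  T → ε
  T → e P T
Productions for P:
  P → e
  P → ε

No common prefixes found.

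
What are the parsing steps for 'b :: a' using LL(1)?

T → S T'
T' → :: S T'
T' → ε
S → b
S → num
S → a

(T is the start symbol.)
LL(1) parsing maintains a stack (initially the start symbol over $) and the input. At each step: if the stack top is a terminal, match it against the current input token; if it is a non-terminal N, replace it with the RHS of M[N, lookahead] (the unique production whose predict set contains the lookahead).

Stack is shown with the top on the left.

Stack      Input     Action
---------------------------
T $        b :: a $  output T → S T'
S T' $     b :: a $  output S → b
b T' $     b :: a $  match 'b'
T' $       :: a $    output T' → :: S T'
:: S T' $  :: a $    match '::'
S T' $     a $       output S → a
a T' $     a $       match 'a'
T' $       $         output T' → ε
$          $         accept

The string is accepted.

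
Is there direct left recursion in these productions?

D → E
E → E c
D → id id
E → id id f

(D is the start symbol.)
Yes, E is left-recursive

Direct left recursion occurs when N → N α for some non-terminal N (the right-hand side begins with the left-hand side itself).

D → E: starts with E
E → E c: LEFT RECURSIVE (starts with E)
D → id id: starts with id
E → id id f: starts with id

The grammar has direct left recursion on: E.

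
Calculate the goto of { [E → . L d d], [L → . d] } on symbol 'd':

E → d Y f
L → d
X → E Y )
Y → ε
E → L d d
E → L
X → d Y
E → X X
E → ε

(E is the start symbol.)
{ [L → d .] }

GOTO(I, 'd') = CLOSURE({ [A → αX.β] : [A → α.Xβ] ∈ I, X = 'd' })

Items with dot before 'd', with the dot advanced:
  [L → . d] → [L → d .]
Closure adds nothing (no advanced item has the dot before a non-terminal).

GOTO = { [L → d .] }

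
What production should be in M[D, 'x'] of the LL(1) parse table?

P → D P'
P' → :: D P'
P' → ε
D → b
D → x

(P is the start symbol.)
D → x

To find M[D, 'x'], we find productions for D where 'x' is in the predict set (PREDICT(N → α) = (FIRST(α) \ {ε}) ∪ (FOLLOW(N) if α ⇒* ε)).

D → b: PREDICT = { 'b' }
D → x: PREDICT = { 'x' }
  'x' is in predict set, so this production goes in M[D, 'x']

M[D, 'x'] = D → x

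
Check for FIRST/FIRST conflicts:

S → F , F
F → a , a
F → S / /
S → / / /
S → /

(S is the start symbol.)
Yes. S → F ',' F / S → '/' '/' '/' on { '/' }; S → F ',' F / S → '/' on { '/' }; S → '/' '/' '/' / S → '/' on { '/' }; F → a ',' a / F → S '/' '/' on { 'a' }

FIRST sets of the non-terminals at (or reachable through a nullable prefix from) the front of some alternative:
  FIRST(F) = { '/', 'a' }
  FIRST(S) = { '/', 'a' }

Productions for S:
  S → F , F: FIRST = { '/', 'a' }
  S → / / /: FIRST = { '/' }
  S → /: FIRST = { '/' }
Productions for F:
  F → a , a: FIRST = { 'a' }
  F → S / /: FIRST = { '/', 'a' }

Conflict for S: S → F , F and S → / / /
  Overlap: { '/' }
Conflict for S: S → F , F and S → /
  Overlap: { '/' }
Conflict for S: S → / / / and S → /
  Overlap: { '/' }
Conflict for F: F → a , a and F → S / /
  Overlap: { 'a' }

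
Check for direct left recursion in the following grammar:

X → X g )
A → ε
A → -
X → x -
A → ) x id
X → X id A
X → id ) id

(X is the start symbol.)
X → X g ): LEFT RECURSIVE (starts with X)
A → ε: starts with ε
A → -: starts with '-'
X → x -: starts with x
A → ) x id: starts with ')'
X → X id A: LEFT RECURSIVE (starts with X)
X → id ) id: starts with id

The grammar has direct left recursion on: X.

Answer: Yes, X is left-recursive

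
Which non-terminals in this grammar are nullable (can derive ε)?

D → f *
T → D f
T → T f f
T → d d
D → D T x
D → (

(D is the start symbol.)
There are no ε-productions, so no non-terminal can derive ε.
No non-terminals are nullable.

Answer: None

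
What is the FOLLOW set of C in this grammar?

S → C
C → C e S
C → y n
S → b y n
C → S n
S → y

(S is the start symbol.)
{ $, 'e', 'n' }

In S → C: C is at the end, add FOLLOW(S)
In C → C e S: C is followed by e S, add FIRST(e S) \ {ε} = { 'e' }

The FOLLOW sets referred to above (computed the same way, to a fixed point):
  FOLLOW(S) = { $, 'e', 'n' }

Taking the union: FOLLOW(C) = { $, 'e', 'n' }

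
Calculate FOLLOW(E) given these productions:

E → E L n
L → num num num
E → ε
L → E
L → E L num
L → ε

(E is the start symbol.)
{ $, 'n', 'num' }

To compute FOLLOW(E), find every occurrence of E on a right-hand side N → α E β: add FIRST(β) \ {ε}, and if β is empty or nullable also add FOLLOW(N). Iterate to a fixed point.

E is the start symbol, so $ ∈ FOLLOW(E).
In E → E L n: E is followed by L n, add FIRST(L n) \ {ε} = { 'n', 'num' }
In L → E: E is at the end, add FOLLOW(L)
In L → E L num: E is followed by L num, add FIRST(L num) \ {ε} = { 'n', 'num' }

The FOLLOW sets referred to above (computed the same way, to a fixed point):
  FOLLOW(L) = { 'n', 'num' }

Taking the union: FOLLOW(E) = { $, 'n', 'num' }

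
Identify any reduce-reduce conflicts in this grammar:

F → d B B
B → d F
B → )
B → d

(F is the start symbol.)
No reduce-reduce conflicts

Augment with F' → F and build the canonical LR(0) collection (I0 = CLOSURE({[F' → . F]}), then GOTO on every symbol after a dot until no new states appear). It has 8 states:
  I0: { [F → . d B B], [F' → . F] }  — shift
  I1: { [F' → F .] }  — accept
  I2: { [B → . )], [B → . d F], [B → . d], [F → d . B B] }  — shift
  I3: { [B → ) .] }  — reduce
  I4: { [B → . )], [B → . d F], [B → . d], [F → d B . B] }  — shift
  I5: { [B → d . F], [B → d .], [F → . d B B] }  — shift, reduce
  I6: { [B → d F .] }  — reduce
  I7: { [F → d B B .] }  — reduce

No state contains more than one complete item.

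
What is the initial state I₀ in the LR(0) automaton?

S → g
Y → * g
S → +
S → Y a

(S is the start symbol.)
First, augment the grammar with S' → S
I₀ = CLOSURE({ [S' → . S] }):
  [S' → . S] has the dot before S: add [S → . g], [S → . +], [S → . Y a]
  [S → . Y a] has the dot before Y: add [Y → . * g]
No further items can be added.

I₀ = { [S → . +], [S → . Y a], [S → . g], [S' → . S], [Y → . * g] }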